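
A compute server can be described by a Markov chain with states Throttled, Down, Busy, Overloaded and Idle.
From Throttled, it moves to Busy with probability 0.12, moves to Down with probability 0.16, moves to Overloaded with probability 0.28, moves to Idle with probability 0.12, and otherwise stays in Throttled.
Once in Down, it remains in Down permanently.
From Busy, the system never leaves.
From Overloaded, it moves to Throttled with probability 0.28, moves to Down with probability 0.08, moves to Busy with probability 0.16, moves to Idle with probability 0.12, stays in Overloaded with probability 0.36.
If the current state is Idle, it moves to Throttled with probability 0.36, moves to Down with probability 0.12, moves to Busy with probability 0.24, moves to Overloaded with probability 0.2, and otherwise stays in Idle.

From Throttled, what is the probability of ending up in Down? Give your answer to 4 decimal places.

0.4752

Let h(s) be the probability of absorption at Down starting from transient state s. Then h(Down) = 1 and h(Busy) = 0. By first-step analysis:
h(Throttled) = 0.32·h(Throttled) + 0.16·1 + 0.12·0 + 0.28·h(Overloaded) + 0.12·h(Idle)
h(Overloaded) = 0.28·h(Throttled) + 0.08·1 + 0.16·0 + 0.36·h(Overloaded) + 0.12·h(Idle)
h(Idle) = 0.36·h(Throttled) + 0.12·1 + 0.24·0 + 0.2·h(Overloaded) + 0.08·h(Idle)
Solving: h(Throttled) = 0.4752, h(Overloaded) = 0.4089, h(Idle) = 0.4053.
Starting from Throttled, the probability is 0.4752.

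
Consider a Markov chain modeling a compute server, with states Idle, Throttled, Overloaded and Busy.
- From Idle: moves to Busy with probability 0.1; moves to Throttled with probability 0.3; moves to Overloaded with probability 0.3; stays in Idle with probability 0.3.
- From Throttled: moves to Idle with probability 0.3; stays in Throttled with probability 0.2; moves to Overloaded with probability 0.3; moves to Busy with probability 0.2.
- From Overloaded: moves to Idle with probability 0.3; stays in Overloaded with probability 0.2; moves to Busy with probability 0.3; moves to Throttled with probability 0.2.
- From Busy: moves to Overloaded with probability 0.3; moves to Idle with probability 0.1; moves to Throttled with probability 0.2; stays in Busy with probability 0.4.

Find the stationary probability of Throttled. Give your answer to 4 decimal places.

0.2249

Let the stationary distribution be π with π = πP and π_1 + π_2 + π_3 + π_4 = 1.
π_1 = 0.3·π_1 + 0.3·π_2 + 0.3·π_3 + 0.1·π_4
π_2 = 0.3·π_1 + 0.2·π_2 + 0.2·π_3 + 0.2·π_4
π_3 = 0.3·π_1 + 0.3·π_2 + 0.2·π_3 + 0.3·π_4
Solving with the normalization constraint gives π = (0.2494, 0.2249, 0.2727, 0.2529).
So the stationary probability of Throttled is 0.2249.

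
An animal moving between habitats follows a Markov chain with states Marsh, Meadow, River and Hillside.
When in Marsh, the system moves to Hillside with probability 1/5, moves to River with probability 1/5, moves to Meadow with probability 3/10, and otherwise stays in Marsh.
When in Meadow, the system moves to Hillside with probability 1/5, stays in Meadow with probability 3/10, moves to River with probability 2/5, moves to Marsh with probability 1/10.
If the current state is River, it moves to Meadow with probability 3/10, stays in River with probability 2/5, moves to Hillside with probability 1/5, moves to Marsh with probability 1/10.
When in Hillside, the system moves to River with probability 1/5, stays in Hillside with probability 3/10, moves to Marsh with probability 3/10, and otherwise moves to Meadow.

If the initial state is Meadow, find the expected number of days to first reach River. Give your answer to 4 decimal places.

Let t(s) be the expected number of days to first reach River from state s, with t(River) = 0. Conditioning on the first day:
t(Marsh) = 1 + 0.3·t(Marsh) + 0.3·t(Meadow) + 0.2·t(Hillside)
t(Meadow) = 1 + 0.1·t(Marsh) + 0.3·t(Meadow) + 0.2·t(Hillside)
t(Hillside) = 1 + 0.3·t(Marsh) + 0.2·t(Meadow) + 0.3·t(Hillside)
Solving: t(Marsh) = 3.9130, t(Meadow) = 3.1304, t(Hillside) = 4.0000.
Expected days from Meadow to River: 3.1304.

3.1304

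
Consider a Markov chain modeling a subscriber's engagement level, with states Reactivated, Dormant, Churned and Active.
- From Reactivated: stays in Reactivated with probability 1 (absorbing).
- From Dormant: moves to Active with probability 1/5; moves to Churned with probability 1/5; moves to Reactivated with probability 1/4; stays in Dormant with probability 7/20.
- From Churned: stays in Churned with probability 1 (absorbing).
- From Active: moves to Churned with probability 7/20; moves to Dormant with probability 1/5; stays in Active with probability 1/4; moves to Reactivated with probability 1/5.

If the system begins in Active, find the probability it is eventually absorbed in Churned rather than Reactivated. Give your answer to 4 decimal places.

0.5978

Let h(s) be the probability of absorption at Churned starting from transient state s. Then h(Churned) = 1 and h(Reactivated) = 0. By first-step analysis:
h(Dormant) = 0.25·0 + 0.35·h(Dormant) + 0.2·1 + 0.2·h(Active)
h(Active) = 0.2·0 + 0.2·h(Dormant) + 0.35·1 + 0.25·h(Active)
Solving: h(Dormant) = 0.4916, h(Active) = 0.5978.
Starting from Active, the probability is 0.5978.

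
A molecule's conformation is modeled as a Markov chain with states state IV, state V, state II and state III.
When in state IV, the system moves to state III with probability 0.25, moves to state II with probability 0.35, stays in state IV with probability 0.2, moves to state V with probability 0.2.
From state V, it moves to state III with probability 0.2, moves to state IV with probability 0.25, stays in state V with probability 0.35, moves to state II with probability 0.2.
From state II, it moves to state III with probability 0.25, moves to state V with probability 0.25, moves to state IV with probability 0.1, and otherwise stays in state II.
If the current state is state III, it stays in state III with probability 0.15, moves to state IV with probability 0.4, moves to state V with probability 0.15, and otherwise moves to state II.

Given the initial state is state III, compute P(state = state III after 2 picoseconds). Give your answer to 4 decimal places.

Propagate the distribution vector 2 picoseconds from state III.
After 0 picoseconds: (0.0000, 0.0000, 0.0000, 1.0000)
After 1 picosecond: (0.4000, 0.1500, 0.3000, 0.1500)
After 2 picoseconds: (0.2075, 0.2300, 0.3350, 0.2275)
P(in state III after 2 picoseconds) = 0.2275

0.2275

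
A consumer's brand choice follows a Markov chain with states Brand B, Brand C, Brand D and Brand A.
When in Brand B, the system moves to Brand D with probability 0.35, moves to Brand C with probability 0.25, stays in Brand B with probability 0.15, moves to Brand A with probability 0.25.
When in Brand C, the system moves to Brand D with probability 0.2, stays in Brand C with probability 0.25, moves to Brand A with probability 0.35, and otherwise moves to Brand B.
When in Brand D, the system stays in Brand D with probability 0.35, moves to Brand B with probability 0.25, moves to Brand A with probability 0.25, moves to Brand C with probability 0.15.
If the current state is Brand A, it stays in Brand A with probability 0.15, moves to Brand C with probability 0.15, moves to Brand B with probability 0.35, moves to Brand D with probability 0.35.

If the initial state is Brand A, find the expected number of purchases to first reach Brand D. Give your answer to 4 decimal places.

Let t(s) be the expected number of purchases to first reach Brand D from state s, with t(Brand D) = 0. Conditioning on the first purchase:
t(Brand B) = 1 + 0.15·t(Brand B) + 0.25·t(Brand C) + 0.25·t(Brand A)
t(Brand C) = 1 + 0.2·t(Brand B) + 0.25·t(Brand C) + 0.35·t(Brand A)
t(Brand A) = 1 + 0.35·t(Brand B) + 0.15·t(Brand C) + 0.15·t(Brand A)
Solving: t(Brand B) = 3.1624, t(Brand C) = 3.6325, t(Brand A) = 3.1197.
Expected purchases from Brand A to Brand D: 3.1197.

3.1197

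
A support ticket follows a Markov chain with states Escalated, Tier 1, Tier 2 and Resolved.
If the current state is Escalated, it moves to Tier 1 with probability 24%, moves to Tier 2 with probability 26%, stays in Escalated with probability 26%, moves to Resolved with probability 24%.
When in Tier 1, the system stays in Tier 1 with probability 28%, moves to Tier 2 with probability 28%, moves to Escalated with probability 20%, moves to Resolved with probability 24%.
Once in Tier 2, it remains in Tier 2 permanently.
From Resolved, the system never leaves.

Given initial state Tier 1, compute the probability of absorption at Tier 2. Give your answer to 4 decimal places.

0.5347

Let h(s) be the probability of absorption at Tier 2 starting from transient state s. Then h(Tier 2) = 1 and h(Resolved) = 0. By first-step analysis:
h(Escalated) = 0.26·h(Escalated) + 0.24·h(Tier 1) + 0.26·1 + 0.24·0
h(Tier 1) = 0.2·h(Escalated) + 0.28·h(Tier 1) + 0.28·1 + 0.24·0
Solving: h(Escalated) = 0.5248, h(Tier 1) = 0.5347.
Starting from Tier 1, the probability is 0.5347.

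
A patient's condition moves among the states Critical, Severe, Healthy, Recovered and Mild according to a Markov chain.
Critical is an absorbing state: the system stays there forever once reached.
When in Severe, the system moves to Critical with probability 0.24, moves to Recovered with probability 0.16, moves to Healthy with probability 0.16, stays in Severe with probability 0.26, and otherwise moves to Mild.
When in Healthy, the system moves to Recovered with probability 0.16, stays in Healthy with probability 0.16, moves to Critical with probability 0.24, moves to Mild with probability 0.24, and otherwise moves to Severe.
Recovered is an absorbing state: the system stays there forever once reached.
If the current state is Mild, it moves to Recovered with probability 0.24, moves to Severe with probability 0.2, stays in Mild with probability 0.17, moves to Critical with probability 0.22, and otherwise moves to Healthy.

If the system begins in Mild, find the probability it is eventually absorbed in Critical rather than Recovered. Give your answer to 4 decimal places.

0.5205

Let h(s) be the probability of absorption at Critical starting from transient state s. Then h(Critical) = 1 and h(Recovered) = 0. By first-step analysis:
h(Severe) = 0.24·1 + 0.26·h(Severe) + 0.16·h(Healthy) + 0.16·0 + 0.18·h(Mild)
h(Healthy) = 0.24·1 + 0.2·h(Severe) + 0.16·h(Healthy) + 0.16·0 + 0.24·h(Mild)
h(Mild) = 0.22·1 + 0.2·h(Severe) + 0.17·h(Healthy) + 0.24·0 + 0.17·h(Mild)
Solving: h(Severe) = 0.5744, h(Healthy) = 0.5712, h(Mild) = 0.5205.
Starting from Mild, the probability is 0.5205.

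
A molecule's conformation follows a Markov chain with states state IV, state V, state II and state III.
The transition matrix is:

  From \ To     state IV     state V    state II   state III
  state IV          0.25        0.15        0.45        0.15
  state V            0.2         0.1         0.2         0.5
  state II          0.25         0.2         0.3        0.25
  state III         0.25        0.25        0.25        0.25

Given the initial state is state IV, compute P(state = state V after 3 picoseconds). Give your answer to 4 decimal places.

0.1830

Propagate the distribution vector 3 picoseconds from state IV.
After 0 picoseconds: (1.0000, 0.0000, 0.0000, 0.0000)
After 1 picosecond: (0.2500, 0.1500, 0.4500, 0.1500)
After 2 picoseconds: (0.2425, 0.1800, 0.3150, 0.2625)
After 3 picoseconds: (0.2410, 0.1830, 0.3053, 0.2708)
P(in state V after 3 picoseconds) = 0.1830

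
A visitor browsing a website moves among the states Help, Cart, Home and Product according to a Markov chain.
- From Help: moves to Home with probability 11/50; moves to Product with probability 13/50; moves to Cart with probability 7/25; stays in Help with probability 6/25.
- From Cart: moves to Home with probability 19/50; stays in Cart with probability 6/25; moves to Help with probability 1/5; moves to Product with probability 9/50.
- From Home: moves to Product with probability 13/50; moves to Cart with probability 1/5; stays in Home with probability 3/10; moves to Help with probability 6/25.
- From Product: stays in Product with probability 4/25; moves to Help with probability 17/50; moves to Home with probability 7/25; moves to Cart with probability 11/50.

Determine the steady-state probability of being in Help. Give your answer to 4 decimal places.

Let the stationary distribution be π with π = πP and π_1 + π_2 + π_3 + π_4 = 1.
π_1 = 0.24·π_1 + 0.2·π_2 + 0.24·π_3 + 0.34·π_4
π_2 = 0.28·π_1 + 0.24·π_2 + 0.2·π_3 + 0.22·π_4
π_3 = 0.22·π_1 + 0.38·π_2 + 0.3·π_3 + 0.28·π_4
Solving with the normalization constraint gives π = (0.2526, 0.2340, 0.2941, 0.2193).
So the stationary probability of Help is 0.2526.

0.2526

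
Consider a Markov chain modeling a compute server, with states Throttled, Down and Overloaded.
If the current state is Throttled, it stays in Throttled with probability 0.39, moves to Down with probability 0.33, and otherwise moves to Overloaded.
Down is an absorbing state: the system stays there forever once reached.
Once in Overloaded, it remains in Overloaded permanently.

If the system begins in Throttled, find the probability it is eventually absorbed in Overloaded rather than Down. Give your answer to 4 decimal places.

Let h(s) be the probability of absorption at Overloaded starting from transient state s. Then h(Overloaded) = 1 and h(Down) = 0. By first-step analysis:
h(Throttled) = 0.39·h(Throttled) + 0.33·0 + 0.28·1
Solving: h(Throttled) = 0.4590.
Starting from Throttled, the probability is 0.4590.

0.4590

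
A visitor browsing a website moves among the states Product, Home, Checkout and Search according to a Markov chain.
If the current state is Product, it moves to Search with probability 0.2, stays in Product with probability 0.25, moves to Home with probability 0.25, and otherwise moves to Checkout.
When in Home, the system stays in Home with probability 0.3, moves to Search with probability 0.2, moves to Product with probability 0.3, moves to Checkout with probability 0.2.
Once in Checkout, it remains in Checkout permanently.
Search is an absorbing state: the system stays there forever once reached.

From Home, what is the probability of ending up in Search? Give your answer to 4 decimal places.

0.4667

Let h(s) be the probability of absorption at Search starting from transient state s. Then h(Search) = 1 and h(Checkout) = 0. By first-step analysis:
h(Product) = 0.25·h(Product) + 0.25·h(Home) + 0.3·0 + 0.2·1
h(Home) = 0.3·h(Product) + 0.3·h(Home) + 0.2·0 + 0.2·1
Solving: h(Product) = 0.4222, h(Home) = 0.4667.
Starting from Home, the probability is 0.4667.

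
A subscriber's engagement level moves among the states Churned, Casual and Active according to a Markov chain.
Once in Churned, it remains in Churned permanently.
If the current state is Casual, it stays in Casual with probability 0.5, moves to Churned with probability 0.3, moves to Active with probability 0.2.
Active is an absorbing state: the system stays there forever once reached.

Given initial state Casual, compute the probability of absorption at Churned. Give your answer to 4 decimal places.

0.6000

Let h(s) be the probability of absorption at Churned starting from transient state s. Then h(Churned) = 1 and h(Active) = 0. By first-step analysis:
h(Casual) = 0.3·1 + 0.5·h(Casual) + 0.2·0
Solving: h(Casual) = 0.6000.
Starting from Casual, the probability is 0.6000.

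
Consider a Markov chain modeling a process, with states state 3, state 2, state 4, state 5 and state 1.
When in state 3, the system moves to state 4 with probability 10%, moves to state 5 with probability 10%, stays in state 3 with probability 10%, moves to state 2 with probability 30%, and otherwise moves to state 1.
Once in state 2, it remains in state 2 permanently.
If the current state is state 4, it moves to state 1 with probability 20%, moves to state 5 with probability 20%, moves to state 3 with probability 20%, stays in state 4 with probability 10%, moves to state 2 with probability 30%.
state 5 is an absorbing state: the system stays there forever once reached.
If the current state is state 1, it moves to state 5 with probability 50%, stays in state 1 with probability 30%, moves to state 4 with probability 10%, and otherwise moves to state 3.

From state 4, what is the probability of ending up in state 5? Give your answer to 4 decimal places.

Let h(s) be the probability of absorption at state 5 starting from transient state s. Then h(state 5) = 1 and h(state 2) = 0. By first-step analysis:
h(state 3) = 0.1·h(state 3) + 0.3·0 + 0.1·h(state 4) + 0.1·1 + 0.4·h(state 1)
h(state 4) = 0.2·h(state 3) + 0.3·0 + 0.1·h(state 4) + 0.2·1 + 0.2·h(state 1)
h(state 1) = 0.1·h(state 3) + 0.1·h(state 4) + 0.5·1 + 0.3·h(state 1)
Solving: h(state 3) = 0.5583, h(state 4) = 0.5399, h(state 1) = 0.8712.
Starting from state 4, the probability is 0.5399.

0.5399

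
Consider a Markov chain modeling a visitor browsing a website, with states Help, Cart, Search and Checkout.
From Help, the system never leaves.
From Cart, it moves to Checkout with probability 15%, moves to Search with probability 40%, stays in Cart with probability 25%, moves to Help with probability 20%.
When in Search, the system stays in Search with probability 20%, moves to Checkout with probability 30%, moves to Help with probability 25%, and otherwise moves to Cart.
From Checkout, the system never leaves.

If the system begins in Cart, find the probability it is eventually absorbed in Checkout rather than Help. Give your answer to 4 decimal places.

Let h(s) be the probability of absorption at Checkout starting from transient state s. Then h(Checkout) = 1 and h(Help) = 0. By first-step analysis:
h(Cart) = 0.2·0 + 0.25·h(Cart) + 0.4·h(Search) + 0.15·1
h(Search) = 0.25·0 + 0.25·h(Cart) + 0.2·h(Search) + 0.3·1
Solving: h(Cart) = 0.4800, h(Search) = 0.5250.
Starting from Cart, the probability is 0.4800.

0.4800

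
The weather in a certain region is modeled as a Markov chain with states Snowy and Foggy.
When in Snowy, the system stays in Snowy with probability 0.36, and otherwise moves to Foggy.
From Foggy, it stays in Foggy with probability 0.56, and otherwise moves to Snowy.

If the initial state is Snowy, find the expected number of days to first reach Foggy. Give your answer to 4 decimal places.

1.5625

Let t(s) be the expected number of days to first reach Foggy from state s, with t(Foggy) = 0. Conditioning on the first day:
t(Snowy) = 1 + 0.36·t(Snowy)
Solving: t(Snowy) = 1.5625.
Expected days from Snowy to Foggy: 1.5625.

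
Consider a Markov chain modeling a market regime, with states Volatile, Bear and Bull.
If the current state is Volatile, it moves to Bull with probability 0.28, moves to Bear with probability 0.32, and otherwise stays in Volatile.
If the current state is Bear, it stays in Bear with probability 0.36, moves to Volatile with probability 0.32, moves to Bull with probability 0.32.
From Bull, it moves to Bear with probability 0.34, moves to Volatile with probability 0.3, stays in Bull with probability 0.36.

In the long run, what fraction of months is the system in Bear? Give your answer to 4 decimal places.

Let the stationary distribution be π with π = πP and π_1 + π_2 + π_3 = 1.
π_1 = 0.4·π_1 + 0.32·π_2 + 0.3·π_3
π_2 = 0.32·π_1 + 0.36·π_2 + 0.34·π_3
Solving with the normalization constraint gives π = (0.3409, 0.3400, 0.3191).
So the stationary probability of Bear is 0.3400.

0.3400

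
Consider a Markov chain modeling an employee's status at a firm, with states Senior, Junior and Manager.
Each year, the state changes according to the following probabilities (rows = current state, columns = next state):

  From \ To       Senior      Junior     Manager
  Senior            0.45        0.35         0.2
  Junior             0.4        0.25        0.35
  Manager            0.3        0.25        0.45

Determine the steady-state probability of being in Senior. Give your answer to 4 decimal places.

Let the stationary distribution be π with π = πP and π_1 + π_2 + π_3 = 1.
π_1 = 0.45·π_1 + 0.4·π_2 + 0.3·π_3
π_2 = 0.35·π_1 + 0.25·π_2 + 0.25·π_3
Solving with the normalization constraint gives π = (0.3869, 0.2887, 0.3244).
So the stationary probability of Senior is 0.3869.

0.3869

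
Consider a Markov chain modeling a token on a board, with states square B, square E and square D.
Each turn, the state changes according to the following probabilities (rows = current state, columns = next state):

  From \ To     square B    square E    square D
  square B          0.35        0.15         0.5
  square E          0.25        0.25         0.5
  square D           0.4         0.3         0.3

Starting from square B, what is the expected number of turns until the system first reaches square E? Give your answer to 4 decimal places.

Let t(s) be the expected number of turns to first reach square E from state s, with t(square E) = 0. Conditioning on the first turn:
t(square B) = 1 + 0.35·t(square B) + 0.5·t(square D)
t(square D) = 1 + 0.4·t(square B) + 0.3·t(square D)
Solving: t(square B) = 4.7059, t(square D) = 4.1176.
Expected turns from square B to square E: 4.7059.

4.7059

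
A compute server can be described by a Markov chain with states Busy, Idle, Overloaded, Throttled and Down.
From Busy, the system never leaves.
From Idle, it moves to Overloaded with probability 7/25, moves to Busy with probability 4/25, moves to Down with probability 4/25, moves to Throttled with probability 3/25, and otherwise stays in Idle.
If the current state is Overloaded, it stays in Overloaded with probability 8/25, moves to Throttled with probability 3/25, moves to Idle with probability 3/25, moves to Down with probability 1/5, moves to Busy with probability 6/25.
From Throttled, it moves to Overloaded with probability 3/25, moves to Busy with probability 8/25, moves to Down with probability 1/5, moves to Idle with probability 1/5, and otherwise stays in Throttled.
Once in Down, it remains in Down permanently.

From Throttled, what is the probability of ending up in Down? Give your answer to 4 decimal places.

0.4132

Let h(s) be the probability of absorption at Down starting from transient state s. Then h(Down) = 1 and h(Busy) = 0. By first-step analysis:
h(Idle) = 0.16·0 + 0.28·h(Idle) + 0.28·h(Overloaded) + 0.12·h(Throttled) + 0.16·1
h(Overloaded) = 0.24·0 + 0.12·h(Idle) + 0.32·h(Overloaded) + 0.12·h(Throttled) + 0.2·1
h(Throttled) = 0.32·0 + 0.2·h(Idle) + 0.12·h(Overloaded) + 0.16·h(Throttled) + 0.2·1
Solving: h(Idle) = 0.4658, h(Overloaded) = 0.4492, h(Throttled) = 0.4132.
Starting from Throttled, the probability is 0.4132.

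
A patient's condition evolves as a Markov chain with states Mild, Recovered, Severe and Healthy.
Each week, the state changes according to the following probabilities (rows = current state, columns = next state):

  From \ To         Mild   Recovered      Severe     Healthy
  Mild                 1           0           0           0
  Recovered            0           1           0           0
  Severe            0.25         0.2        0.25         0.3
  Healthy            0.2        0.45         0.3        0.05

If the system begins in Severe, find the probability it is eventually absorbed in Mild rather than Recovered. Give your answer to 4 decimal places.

Let h(s) be the probability of absorption at Mild starting from transient state s. Then h(Mild) = 1 and h(Recovered) = 0. By first-step analysis:
h(Severe) = 0.25·1 + 0.2·0 + 0.25·h(Severe) + 0.3·h(Healthy)
h(Healthy) = 0.2·1 + 0.45·0 + 0.3·h(Severe) + 0.05·h(Healthy)
Solving: h(Severe) = 0.4779, h(Healthy) = 0.3614.
Starting from Severe, the probability is 0.4779.

0.4779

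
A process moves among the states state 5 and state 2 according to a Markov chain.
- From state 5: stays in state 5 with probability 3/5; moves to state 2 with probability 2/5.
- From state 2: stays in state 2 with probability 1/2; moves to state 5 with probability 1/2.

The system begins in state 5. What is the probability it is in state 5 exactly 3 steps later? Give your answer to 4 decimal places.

0.5560

Propagate the distribution vector 3 steps from state 5.
After 0 steps: (1.0000, 0.0000)
After 1 step: (0.6000, 0.4000)
After 2 steps: (0.5600, 0.4400)
After 3 steps: (0.5560, 0.4440)
P(in state 5 after 3 steps) = 0.5560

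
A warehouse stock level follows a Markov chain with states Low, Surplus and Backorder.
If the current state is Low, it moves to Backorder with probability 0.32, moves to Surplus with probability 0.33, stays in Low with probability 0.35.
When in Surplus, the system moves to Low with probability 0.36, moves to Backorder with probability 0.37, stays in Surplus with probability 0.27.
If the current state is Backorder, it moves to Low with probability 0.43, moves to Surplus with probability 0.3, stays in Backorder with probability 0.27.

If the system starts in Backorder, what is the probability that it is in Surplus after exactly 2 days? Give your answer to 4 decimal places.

0.3039

Sum over the intermediate state after 1 day:
P = P(Backorder→Low)·P(Low→Surplus) + P(Backorder→Surplus)·P(Surplus→Surplus) + P(Backorder→Backorder)·P(Backorder→Surplus)
  = 0.43×0.33 + 0.3×0.27 + 0.27×0.3
  = 0.1419 + 0.0810 + 0.0810 = 0.3039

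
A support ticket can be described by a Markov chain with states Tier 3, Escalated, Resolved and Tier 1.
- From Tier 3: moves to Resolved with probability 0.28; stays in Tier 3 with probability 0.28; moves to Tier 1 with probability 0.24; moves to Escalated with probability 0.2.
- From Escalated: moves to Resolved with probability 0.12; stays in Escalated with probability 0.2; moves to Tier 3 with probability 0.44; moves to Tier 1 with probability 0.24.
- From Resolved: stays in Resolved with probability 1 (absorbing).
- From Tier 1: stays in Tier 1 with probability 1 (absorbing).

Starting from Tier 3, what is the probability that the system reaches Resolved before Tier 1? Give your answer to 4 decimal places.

Let h(s) be the probability of absorption at Resolved starting from transient state s. Then h(Resolved) = 1 and h(Tier 1) = 0. By first-step analysis:
h(Tier 3) = 0.28·h(Tier 3) + 0.2·h(Escalated) + 0.28·1 + 0.24·0
h(Escalated) = 0.44·h(Tier 3) + 0.2·h(Escalated) + 0.12·1 + 0.24·0
Solving: h(Tier 3) = 0.5082, h(Escalated) = 0.4295.
Starting from Tier 3, the probability is 0.5082.

0.5082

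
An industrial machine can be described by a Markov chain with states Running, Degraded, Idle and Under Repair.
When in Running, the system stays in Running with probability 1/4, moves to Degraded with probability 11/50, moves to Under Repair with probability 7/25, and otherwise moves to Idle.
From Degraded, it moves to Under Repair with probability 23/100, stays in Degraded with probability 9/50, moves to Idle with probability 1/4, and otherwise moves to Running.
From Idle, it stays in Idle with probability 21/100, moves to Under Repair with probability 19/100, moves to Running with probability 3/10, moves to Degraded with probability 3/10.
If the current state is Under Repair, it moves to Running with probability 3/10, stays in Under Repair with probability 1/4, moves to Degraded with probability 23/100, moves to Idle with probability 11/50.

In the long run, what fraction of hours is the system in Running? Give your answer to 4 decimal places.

Let the stationary distribution be π with π = πP and π_1 + π_2 + π_3 + π_4 = 1.
π_1 = 0.25·π_1 + 0.34·π_2 + 0.3·π_3 + 0.3·π_4
π_2 = 0.22·π_1 + 0.18·π_2 + 0.3·π_3 + 0.23·π_4
π_3 = 0.25·π_1 + 0.25·π_2 + 0.21·π_3 + 0.22·π_4
Solving with the normalization constraint gives π = (0.2945, 0.2318, 0.2335, 0.2402).
So the stationary probability of Running is 0.2945.

0.2945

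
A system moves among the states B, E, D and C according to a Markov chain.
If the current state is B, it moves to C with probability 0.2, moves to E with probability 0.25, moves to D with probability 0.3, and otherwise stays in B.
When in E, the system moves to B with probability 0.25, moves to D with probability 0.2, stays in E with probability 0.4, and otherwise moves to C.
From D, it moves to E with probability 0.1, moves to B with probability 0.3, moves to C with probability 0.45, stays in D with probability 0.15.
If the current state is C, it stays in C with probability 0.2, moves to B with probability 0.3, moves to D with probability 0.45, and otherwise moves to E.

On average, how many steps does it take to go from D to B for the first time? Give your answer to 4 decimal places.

Let t(s) be the expected number of steps to first reach B from state s, with t(B) = 0. Conditioning on the first step:
t(E) = 1 + 0.4·t(E) + 0.2·t(D) + 0.15·t(C)
t(D) = 1 + 0.1·t(E) + 0.15·t(D) + 0.45·t(C)
t(C) = 1 + 0.05·t(E) + 0.45·t(D) + 0.2·t(C)
Solving: t(E) = 3.6480, t(D) = 3.4009, t(C) = 3.3910.
Expected steps from D to B: 3.4009.

3.4009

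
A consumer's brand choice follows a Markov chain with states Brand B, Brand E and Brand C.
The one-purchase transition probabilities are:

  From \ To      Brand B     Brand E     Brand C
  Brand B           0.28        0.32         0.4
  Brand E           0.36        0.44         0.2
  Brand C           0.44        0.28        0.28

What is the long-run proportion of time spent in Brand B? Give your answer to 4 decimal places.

0.3552

Let the stationary distribution be π with π = πP and π_1 + π_2 + π_3 = 1.
π_1 = 0.28·π_1 + 0.36·π_2 + 0.44·π_3
π_2 = 0.32·π_1 + 0.44·π_2 + 0.28·π_3
Solving with the normalization constraint gives π = (0.3552, 0.3502, 0.2946).
So the stationary probability of Brand B is 0.3552.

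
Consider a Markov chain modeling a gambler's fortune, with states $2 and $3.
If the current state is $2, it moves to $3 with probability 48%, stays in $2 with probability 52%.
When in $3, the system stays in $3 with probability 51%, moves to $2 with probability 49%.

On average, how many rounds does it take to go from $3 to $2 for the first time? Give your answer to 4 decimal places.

2.0408

Let t(s) be the expected number of rounds to first reach $2 from state s, with t($2) = 0. Conditioning on the first round:
t($3) = 1 + 0.51·t($3)
Solving: t($3) = 2.0408.
Expected rounds from $3 to $2: 2.0408.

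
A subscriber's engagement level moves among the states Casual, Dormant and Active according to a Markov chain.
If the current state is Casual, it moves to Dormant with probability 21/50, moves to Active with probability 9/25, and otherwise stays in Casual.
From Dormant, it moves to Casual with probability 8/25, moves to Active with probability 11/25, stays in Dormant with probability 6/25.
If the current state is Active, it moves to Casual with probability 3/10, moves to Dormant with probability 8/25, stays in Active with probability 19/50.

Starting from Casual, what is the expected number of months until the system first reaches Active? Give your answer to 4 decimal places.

2.5742

Let t(s) be the expected number of months to first reach Active from state s, with t(Active) = 0. Conditioning on the first month:
t(Casual) = 1 + 0.22·t(Casual) + 0.42·t(Dormant)
t(Dormant) = 1 + 0.32·t(Casual) + 0.24·t(Dormant)
Solving: t(Casual) = 2.5742, t(Dormant) = 2.3997.
Expected months from Casual to Active: 2.5742.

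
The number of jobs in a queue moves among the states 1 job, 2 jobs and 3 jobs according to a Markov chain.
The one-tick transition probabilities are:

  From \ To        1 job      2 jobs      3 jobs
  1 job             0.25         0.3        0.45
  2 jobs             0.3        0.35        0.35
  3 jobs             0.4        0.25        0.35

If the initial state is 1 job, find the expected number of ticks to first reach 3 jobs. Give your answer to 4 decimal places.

2.3899

Let t(s) be the expected number of ticks to first reach 3 jobs from state s, with t(3 jobs) = 0. Conditioning on the first tick:
t(1 job) = 1 + 0.25·t(1 job) + 0.3·t(2 jobs)
t(2 jobs) = 1 + 0.3·t(1 job) + 0.35·t(2 jobs)
Solving: t(1 job) = 2.3899, t(2 jobs) = 2.6415.
Expected ticks from 1 job to 3 jobs: 2.3899.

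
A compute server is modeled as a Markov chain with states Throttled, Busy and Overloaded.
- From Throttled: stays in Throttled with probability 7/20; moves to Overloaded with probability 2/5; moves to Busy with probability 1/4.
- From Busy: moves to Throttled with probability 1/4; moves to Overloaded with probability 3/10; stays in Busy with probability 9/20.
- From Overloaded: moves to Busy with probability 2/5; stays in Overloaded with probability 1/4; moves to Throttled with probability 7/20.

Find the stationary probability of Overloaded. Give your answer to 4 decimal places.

0.3155

Let the stationary distribution be π with π = πP and π_1 + π_2 + π_3 = 1.
π_1 = 0.35·π_1 + 0.25·π_2 + 0.35·π_3
π_2 = 0.25·π_1 + 0.45·π_2 + 0.4·π_3
Solving with the normalization constraint gives π = (0.3128, 0.3717, 0.3155).
So the stationary probability of Overloaded is 0.3155.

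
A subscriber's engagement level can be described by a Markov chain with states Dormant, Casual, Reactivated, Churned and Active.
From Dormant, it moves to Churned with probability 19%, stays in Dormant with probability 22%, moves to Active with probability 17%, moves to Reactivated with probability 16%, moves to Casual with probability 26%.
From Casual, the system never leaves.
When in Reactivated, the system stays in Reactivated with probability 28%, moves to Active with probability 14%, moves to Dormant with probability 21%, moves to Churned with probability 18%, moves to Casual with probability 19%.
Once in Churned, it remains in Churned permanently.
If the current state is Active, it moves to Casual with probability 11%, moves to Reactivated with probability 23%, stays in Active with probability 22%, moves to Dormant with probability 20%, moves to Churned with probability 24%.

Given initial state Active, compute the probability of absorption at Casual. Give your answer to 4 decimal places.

Let h(s) be the probability of absorption at Casual starting from transient state s. Then h(Casual) = 1 and h(Churned) = 0. By first-step analysis:
h(Dormant) = 0.22·h(Dormant) + 0.26·1 + 0.16·h(Reactivated) + 0.19·0 + 0.17·h(Active)
h(Reactivated) = 0.21·h(Dormant) + 0.19·1 + 0.28·h(Reactivated) + 0.18·0 + 0.14·h(Active)
h(Active) = 0.2·h(Dormant) + 0.11·1 + 0.23·h(Reactivated) + 0.24·0 + 0.22·h(Active)
Solving: h(Dormant) = 0.5284, h(Reactivated) = 0.5005, h(Active) = 0.4241.
Starting from Active, the probability is 0.4241.

0.4241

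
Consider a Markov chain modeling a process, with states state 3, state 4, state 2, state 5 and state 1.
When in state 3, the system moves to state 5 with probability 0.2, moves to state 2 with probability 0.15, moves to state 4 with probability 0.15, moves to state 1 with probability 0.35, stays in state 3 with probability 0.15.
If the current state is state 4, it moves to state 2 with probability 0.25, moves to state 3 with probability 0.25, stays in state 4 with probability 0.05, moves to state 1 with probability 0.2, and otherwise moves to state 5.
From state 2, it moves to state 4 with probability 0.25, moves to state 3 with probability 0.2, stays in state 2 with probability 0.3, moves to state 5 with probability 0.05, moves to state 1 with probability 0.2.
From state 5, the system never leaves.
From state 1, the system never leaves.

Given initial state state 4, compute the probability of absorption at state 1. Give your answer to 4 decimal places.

Let h(s) be the probability of absorption at state 1 starting from transient state s. Then h(state 1) = 1 and h(state 5) = 0. By first-step analysis:
h(state 3) = 0.15·h(state 3) + 0.15·h(state 4) + 0.15·h(state 2) + 0.2·0 + 0.35·1
h(state 4) = 0.25·h(state 3) + 0.05·h(state 4) + 0.25·h(state 2) + 0.25·0 + 0.2·1
h(state 2) = 0.2·h(state 3) + 0.25·h(state 4) + 0.3·h(state 2) + 0.05·0 + 0.2·1
Solving: h(state 3) = 0.6251, h(state 4) = 0.5488, h(state 2) = 0.6603.
Starting from state 4, the probability is 0.5488.

0.5488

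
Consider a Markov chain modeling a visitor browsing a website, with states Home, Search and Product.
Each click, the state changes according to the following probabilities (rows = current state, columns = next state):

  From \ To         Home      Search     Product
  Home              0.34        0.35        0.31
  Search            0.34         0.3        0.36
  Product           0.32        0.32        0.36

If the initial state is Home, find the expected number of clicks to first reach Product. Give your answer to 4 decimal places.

Let t(s) be the expected number of clicks to first reach Product from state s, with t(Product) = 0. Conditioning on the first click:
t(Home) = 1 + 0.34·t(Home) + 0.35·t(Search)
t(Search) = 1 + 0.34·t(Home) + 0.3·t(Search)
Solving: t(Home) = 3.0612, t(Search) = 2.9155.
Expected clicks from Home to Product: 3.0612.

3.0612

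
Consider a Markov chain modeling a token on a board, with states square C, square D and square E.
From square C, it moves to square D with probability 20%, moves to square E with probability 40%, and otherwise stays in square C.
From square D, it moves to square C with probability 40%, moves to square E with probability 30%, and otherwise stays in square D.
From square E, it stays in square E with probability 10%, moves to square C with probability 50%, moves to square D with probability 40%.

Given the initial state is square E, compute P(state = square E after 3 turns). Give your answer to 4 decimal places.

Propagate the distribution vector 3 turns from square E.
After 0 turns: (0.0000, 0.0000, 1.0000)
After 1 turn: (0.5000, 0.4000, 0.1000)
After 2 turns: (0.4100, 0.2600, 0.3300)
After 3 turns: (0.4330, 0.2920, 0.2750)
P(in square E after 3 turns) = 0.2750

0.2750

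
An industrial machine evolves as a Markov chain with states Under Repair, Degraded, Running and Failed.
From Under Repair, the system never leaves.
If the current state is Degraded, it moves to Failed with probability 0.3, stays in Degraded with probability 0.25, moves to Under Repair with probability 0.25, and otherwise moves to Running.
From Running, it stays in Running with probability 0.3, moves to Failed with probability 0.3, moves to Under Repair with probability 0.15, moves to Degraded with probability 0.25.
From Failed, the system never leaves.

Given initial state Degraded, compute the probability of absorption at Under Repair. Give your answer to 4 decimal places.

0.4316

Let h(s) be the probability of absorption at Under Repair starting from transient state s. Then h(Under Repair) = 1 and h(Failed) = 0. By first-step analysis:
h(Degraded) = 0.25·1 + 0.25·h(Degraded) + 0.2·h(Running) + 0.3·0
h(Running) = 0.15·1 + 0.25·h(Degraded) + 0.3·h(Running) + 0.3·0
Solving: h(Degraded) = 0.4316, h(Running) = 0.3684.
Starting from Degraded, the probability is 0.4316.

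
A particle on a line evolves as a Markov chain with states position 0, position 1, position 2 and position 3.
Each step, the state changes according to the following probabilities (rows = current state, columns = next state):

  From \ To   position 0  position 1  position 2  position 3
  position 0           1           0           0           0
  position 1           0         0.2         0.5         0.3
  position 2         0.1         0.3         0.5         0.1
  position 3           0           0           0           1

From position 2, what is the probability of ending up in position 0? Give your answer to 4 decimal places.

Let h(s) be the probability of absorption at position 0 starting from transient state s. Then h(position 0) = 1 and h(position 3) = 0. By first-step analysis:
h(position 1) = 0.2·h(position 1) + 0.5·h(position 2) + 0.3·0
h(position 2) = 0.1·1 + 0.3·h(position 1) + 0.5·h(position 2) + 0.1·0
Solving: h(position 1) = 0.2000, h(position 2) = 0.3200.
Starting from position 2, the probability is 0.3200.

0.3200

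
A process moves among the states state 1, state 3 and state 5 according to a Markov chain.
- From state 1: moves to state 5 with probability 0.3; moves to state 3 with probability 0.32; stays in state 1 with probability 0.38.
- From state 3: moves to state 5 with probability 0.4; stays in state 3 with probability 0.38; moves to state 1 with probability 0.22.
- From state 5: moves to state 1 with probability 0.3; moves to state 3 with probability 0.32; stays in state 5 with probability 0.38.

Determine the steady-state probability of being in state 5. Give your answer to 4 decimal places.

Let the stationary distribution be π with π = πP and π_1 + π_2 + π_3 = 1.
π_1 = 0.38·π_1 + 0.22·π_2 + 0.3·π_3
π_2 = 0.32·π_1 + 0.38·π_2 + 0.32·π_3
Solving with the normalization constraint gives π = (0.2965, 0.3404, 0.3631).
So the stationary probability of state 5 is 0.3631.

0.3631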